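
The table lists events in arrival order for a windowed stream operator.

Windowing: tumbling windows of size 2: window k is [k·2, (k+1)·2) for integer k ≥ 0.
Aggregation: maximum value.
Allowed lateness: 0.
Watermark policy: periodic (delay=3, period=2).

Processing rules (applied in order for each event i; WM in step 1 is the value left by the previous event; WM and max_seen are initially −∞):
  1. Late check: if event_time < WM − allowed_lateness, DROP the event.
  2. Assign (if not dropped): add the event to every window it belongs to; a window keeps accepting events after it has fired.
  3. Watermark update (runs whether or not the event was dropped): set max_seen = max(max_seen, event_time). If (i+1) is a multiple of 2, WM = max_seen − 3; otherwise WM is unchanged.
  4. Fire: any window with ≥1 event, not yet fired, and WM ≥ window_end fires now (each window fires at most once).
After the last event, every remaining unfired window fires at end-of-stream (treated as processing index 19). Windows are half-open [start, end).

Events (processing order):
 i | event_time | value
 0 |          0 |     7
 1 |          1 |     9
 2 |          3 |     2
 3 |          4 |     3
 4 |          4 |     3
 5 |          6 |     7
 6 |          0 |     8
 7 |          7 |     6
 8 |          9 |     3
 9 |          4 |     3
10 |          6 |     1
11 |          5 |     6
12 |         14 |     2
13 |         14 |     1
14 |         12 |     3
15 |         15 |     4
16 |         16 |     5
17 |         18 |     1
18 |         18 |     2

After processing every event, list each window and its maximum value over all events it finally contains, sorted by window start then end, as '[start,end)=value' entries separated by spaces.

[0,2)=9 [2,4)=2 [4,6)=3 [6,8)=7 [8,10)=3 [12,14)=3 [14,16)=4 [16,18)=5 [18,20)=2

i=0 t=0 v=7: → [0,2); WM=−∞
i=1 t=1 v=9: → [0,2); WM=-2
i=2 t=3 v=2: → [2,4); WM=-2
i=3 t=4 v=3: → [4,6); WM=1
i=4 t=4 v=3: → [4,6); WM=1
i=5 t=6 v=7: → [6,8); WM=3; [0,2) fires=9
i=6 t=0 v=8: DROP (t<3-0); WM=3
i=7 t=7 v=6: → [6,8); WM=4; [2,4) fires=2
i=8 t=9 v=3: → [8,10); WM=4
i=9 t=4 v=3: → [4,6); WM=6; [4,6) fires=3
i=10 t=6 v=1: → [6,8); WM=6
i=11 t=5 v=6: DROP (t<6-0); WM=6
i=12 t=14 v=2: → [14,16); WM=6
i=13 t=14 v=1: → [14,16); WM=11; [6,8) fires=7 [8,10) fires=3
i=14 t=12 v=3: → [12,14); WM=11
i=15 t=15 v=4: → [14,16); WM=12
i=16 t=16 v=5: → [16,18); WM=12
i=17 t=18 v=1: → [18,20); WM=15; [12,14) fires=3
i=18 t=18 v=2: → [18,20); WM=15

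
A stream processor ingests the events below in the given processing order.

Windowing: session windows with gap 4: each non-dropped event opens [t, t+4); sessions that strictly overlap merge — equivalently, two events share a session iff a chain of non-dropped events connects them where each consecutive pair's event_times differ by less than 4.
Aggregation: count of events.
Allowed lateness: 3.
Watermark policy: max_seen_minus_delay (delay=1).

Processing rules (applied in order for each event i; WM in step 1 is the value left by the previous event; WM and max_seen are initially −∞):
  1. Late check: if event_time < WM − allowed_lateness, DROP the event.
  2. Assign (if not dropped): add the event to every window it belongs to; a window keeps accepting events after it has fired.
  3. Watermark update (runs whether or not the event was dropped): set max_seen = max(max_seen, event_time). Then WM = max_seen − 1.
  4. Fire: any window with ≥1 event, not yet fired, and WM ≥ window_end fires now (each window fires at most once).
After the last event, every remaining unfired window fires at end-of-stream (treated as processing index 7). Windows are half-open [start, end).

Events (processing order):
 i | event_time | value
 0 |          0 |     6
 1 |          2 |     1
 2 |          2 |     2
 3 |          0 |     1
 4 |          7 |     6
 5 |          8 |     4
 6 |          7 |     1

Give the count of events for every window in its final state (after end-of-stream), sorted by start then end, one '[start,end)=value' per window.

i=0 t=0 v=6: → [0,4); WM=-1
i=1 t=2 v=1: → [0,6); WM=1
i=2 t=2 v=2: → [0,6); WM=1
i=3 t=0 v=1: → [0,6); WM=1
i=4 t=7 v=6: → [7,11); WM=6
i=5 t=8 v=4: → [7,12); WM=7
i=6 t=7 v=1: → [7,12); WM=7

[0,6)=4 [7,12)=3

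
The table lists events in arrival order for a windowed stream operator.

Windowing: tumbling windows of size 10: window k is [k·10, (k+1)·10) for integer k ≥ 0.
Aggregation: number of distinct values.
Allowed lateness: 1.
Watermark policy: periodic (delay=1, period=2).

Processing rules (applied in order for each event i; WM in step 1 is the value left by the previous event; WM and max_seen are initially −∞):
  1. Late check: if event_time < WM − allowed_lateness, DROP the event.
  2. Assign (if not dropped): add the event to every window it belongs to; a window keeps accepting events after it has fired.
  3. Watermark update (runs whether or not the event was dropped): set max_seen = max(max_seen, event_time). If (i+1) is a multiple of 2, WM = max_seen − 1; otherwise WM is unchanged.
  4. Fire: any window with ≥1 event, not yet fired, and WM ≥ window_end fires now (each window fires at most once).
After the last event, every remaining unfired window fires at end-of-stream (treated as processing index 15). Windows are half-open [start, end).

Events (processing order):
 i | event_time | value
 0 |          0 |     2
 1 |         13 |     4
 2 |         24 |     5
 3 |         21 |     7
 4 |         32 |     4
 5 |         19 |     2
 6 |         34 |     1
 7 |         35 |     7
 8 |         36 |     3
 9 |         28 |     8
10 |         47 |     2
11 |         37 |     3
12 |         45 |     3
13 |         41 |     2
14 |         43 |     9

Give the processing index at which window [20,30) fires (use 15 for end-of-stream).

5

i=0 t=0 v=2: → [0,10); WM=−∞
i=1 t=13 v=4: → [10,20); WM=12; [0,10) fires=1
i=2 t=24 v=5: → [20,30); WM=12
i=3 t=21 v=7: → [20,30); WM=23; [10,20) fires=1
i=4 t=32 v=4: → [30,40); WM=23
i=5 t=19 v=2: DROP (t<23-1); WM=31; [20,30) fires=2
i=6 t=34 v=1: → [30,40); WM=31
i=7 t=35 v=7: → [30,40); WM=34
i=8 t=36 v=3: → [30,40); WM=34
i=9 t=28 v=8: DROP (t<34-1); WM=35
i=10 t=47 v=2: → [40,50); WM=35
i=11 t=37 v=3: → [30,40); WM=46; [30,40) fires=4
i=12 t=45 v=3: → [40,50); WM=46
i=13 t=41 v=2: DROP (t<46-1); WM=46
i=14 t=43 v=9: DROP (t<46-1); WM=46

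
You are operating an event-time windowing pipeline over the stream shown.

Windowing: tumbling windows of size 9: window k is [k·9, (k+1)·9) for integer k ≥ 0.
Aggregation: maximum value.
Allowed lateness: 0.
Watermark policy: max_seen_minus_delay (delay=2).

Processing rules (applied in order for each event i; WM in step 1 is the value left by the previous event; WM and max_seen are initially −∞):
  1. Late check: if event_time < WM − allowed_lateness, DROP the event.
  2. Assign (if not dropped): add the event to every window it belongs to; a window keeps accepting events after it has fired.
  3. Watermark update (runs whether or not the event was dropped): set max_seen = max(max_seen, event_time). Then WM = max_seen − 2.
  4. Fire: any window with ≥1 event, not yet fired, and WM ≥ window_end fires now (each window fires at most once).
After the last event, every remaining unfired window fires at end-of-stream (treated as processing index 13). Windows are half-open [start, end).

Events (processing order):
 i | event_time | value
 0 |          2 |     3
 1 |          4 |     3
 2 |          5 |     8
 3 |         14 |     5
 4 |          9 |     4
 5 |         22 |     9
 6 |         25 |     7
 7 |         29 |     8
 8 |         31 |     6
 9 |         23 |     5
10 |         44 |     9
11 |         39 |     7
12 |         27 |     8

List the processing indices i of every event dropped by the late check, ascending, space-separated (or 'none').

i=0 t=2 v=3: → [0,9); WM=0
i=1 t=4 v=3: → [0,9); WM=2
i=2 t=5 v=8: → [0,9); WM=3
i=3 t=14 v=5: → [9,18); WM=12; [0,9) fires=8
i=4 t=9 v=4: DROP (t<12-0); WM=12
i=5 t=22 v=9: → [18,27); WM=20; [9,18) fires=5
i=6 t=25 v=7: → [18,27); WM=23
i=7 t=29 v=8: → [27,36); WM=27; [18,27) fires=9
i=8 t=31 v=6: → [27,36); WM=29
i=9 t=23 v=5: DROP (t<29-0); WM=29
i=10 t=44 v=9: → [36,45); WM=42; [27,36) fires=8
i=11 t=39 v=7: DROP (t<42-0); WM=42
i=12 t=27 v=8: DROP (t<42-0); WM=42

4 9 11 12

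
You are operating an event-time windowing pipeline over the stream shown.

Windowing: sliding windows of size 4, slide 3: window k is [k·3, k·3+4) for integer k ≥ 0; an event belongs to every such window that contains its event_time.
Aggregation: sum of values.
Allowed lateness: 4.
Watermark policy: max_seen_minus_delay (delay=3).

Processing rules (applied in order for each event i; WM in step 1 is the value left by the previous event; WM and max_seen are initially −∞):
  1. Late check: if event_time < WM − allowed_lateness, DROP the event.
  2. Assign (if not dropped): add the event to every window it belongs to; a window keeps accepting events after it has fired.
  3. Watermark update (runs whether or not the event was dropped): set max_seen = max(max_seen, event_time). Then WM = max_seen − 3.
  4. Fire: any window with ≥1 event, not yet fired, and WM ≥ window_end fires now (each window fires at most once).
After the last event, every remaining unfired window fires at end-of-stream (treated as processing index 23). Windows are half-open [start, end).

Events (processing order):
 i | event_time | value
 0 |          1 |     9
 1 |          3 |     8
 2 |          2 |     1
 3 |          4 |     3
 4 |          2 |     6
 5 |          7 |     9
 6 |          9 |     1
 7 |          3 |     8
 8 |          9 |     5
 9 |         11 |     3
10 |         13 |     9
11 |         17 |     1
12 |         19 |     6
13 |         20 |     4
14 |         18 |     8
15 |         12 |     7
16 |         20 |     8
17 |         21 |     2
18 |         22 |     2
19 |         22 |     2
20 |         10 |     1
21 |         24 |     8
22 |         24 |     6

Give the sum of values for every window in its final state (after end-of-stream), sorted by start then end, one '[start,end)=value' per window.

[0,4)=32 [3,7)=19 [6,10)=15 [9,13)=9 [12,16)=9 [15,19)=9 [18,22)=28 [21,25)=20 [24,28)=14

i=0 t=1 v=9: → [0,4); WM=-2
i=1 t=3 v=8: → [3,7),[0,4); WM=0
i=2 t=2 v=1: → [0,4); WM=0
i=3 t=4 v=3: → [3,7); WM=1
i=4 t=2 v=6: → [0,4); WM=1
i=5 t=7 v=9: → [6,10); WM=4; [0,4) fires=24
i=6 t=9 v=1: → [9,13),[6,10); WM=6
i=7 t=3 v=8: → [3,7),[0,4); WM=6
i=8 t=9 v=5: → [9,13),[6,10); WM=6
i=9 t=11 v=3: → [9,13); WM=8; [3,7) fires=19
i=10 t=13 v=9: → [12,16); WM=10; [6,10) fires=15
i=11 t=17 v=1: → [15,19); WM=14; [9,13) fires=9
i=12 t=19 v=6: → [18,22); WM=16; [12,16) fires=9
i=13 t=20 v=4: → [18,22); WM=17
i=14 t=18 v=8: → [18,22),[15,19); WM=17
i=15 t=12 v=7: DROP (t<17-4); WM=17
i=16 t=20 v=8: → [18,22); WM=17
i=17 t=21 v=2: → [21,25),[18,22); WM=18
i=18 t=22 v=2: → [21,25); WM=19; [15,19) fires=9
i=19 t=22 v=2: → [21,25); WM=19
i=20 t=10 v=1: DROP (t<19-4); WM=19
i=21 t=24 v=8: → [24,28),[21,25); WM=21
i=22 t=24 v=6: → [24,28),[21,25); WM=21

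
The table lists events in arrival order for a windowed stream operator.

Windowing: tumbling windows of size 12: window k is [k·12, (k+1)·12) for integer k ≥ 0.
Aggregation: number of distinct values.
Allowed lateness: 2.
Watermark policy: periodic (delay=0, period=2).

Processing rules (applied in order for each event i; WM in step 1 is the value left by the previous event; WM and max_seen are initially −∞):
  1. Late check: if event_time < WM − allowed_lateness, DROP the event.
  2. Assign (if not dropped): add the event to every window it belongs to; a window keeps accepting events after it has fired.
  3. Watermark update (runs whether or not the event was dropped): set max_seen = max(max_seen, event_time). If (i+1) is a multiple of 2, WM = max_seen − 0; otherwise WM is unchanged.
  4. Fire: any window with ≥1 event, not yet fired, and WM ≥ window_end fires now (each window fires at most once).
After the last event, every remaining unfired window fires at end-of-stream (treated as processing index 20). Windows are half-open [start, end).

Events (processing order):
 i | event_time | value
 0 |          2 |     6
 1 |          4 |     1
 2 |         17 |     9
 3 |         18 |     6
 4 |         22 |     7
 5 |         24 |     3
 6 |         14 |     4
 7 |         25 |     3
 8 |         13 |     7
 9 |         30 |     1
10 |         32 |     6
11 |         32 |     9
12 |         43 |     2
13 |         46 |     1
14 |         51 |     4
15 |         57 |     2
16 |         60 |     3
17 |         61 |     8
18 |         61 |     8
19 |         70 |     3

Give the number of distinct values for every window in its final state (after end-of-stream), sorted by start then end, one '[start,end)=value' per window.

i=0 t=2 v=6: → [0,12); WM=−∞
i=1 t=4 v=1: → [0,12); WM=4
i=2 t=17 v=9: → [12,24); WM=4
i=3 t=18 v=6: → [12,24); WM=18; [0,12) fires=2
i=4 t=22 v=7: → [12,24); WM=18
i=5 t=24 v=3: → [24,36); WM=24; [12,24) fires=3
i=6 t=14 v=4: DROP (t<24-2); WM=24
i=7 t=25 v=3: → [24,36); WM=25
i=8 t=13 v=7: DROP (t<25-2); WM=25
i=9 t=30 v=1: → [24,36); WM=30
i=10 t=32 v=6: → [24,36); WM=30
i=11 t=32 v=9: → [24,36); WM=32
i=12 t=43 v=2: → [36,48); WM=32
i=13 t=46 v=1: → [36,48); WM=46; [24,36) fires=4
i=14 t=51 v=4: → [48,60); WM=46
i=15 t=57 v=2: → [48,60); WM=57; [36,48) fires=2
i=16 t=60 v=3: → [60,72); WM=57
i=17 t=61 v=8: → [60,72); WM=61; [48,60) fires=2
i=18 t=61 v=8: → [60,72); WM=61
i=19 t=70 v=3: → [60,72); WM=70

[0,12)=2 [12,24)=3 [24,36)=4 [36,48)=2 [48,60)=2 [60,72)=2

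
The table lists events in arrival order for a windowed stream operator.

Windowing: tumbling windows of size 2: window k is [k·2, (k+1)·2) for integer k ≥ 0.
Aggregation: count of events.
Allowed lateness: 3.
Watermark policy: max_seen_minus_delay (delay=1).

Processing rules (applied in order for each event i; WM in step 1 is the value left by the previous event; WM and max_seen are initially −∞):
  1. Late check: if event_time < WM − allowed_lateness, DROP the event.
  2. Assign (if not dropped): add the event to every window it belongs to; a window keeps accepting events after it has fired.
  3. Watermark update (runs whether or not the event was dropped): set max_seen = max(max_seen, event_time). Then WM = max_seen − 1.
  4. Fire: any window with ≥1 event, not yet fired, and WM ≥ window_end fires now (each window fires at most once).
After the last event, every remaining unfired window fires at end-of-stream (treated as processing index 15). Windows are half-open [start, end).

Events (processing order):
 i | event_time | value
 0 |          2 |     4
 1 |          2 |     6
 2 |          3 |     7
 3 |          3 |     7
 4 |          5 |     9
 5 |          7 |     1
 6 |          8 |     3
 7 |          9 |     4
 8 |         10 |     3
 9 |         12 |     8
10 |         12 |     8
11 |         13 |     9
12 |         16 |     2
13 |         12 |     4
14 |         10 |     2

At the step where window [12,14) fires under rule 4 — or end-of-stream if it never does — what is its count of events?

3

i=0 t=2 v=4: → [2,4); WM=1
i=1 t=2 v=6: → [2,4); WM=1
i=2 t=3 v=7: → [2,4); WM=2
i=3 t=3 v=7: → [2,4); WM=2
i=4 t=5 v=9: → [4,6); WM=4; [2,4) fires=4
i=5 t=7 v=1: → [6,8); WM=6; [4,6) fires=1
i=6 t=8 v=3: → [8,10); WM=7
i=7 t=9 v=4: → [8,10); WM=8; [6,8) fires=1
i=8 t=10 v=3: → [10,12); WM=9
i=9 t=12 v=8: → [12,14); WM=11; [8,10) fires=2
i=10 t=12 v=8: → [12,14); WM=11
i=11 t=13 v=9: → [12,14); WM=12; [10,12) fires=1
i=12 t=16 v=2: → [16,18); WM=15; [12,14) fires=3
i=13 t=12 v=4: → [12,14); WM=15
i=14 t=10 v=2: DROP (t<15-3); WM=15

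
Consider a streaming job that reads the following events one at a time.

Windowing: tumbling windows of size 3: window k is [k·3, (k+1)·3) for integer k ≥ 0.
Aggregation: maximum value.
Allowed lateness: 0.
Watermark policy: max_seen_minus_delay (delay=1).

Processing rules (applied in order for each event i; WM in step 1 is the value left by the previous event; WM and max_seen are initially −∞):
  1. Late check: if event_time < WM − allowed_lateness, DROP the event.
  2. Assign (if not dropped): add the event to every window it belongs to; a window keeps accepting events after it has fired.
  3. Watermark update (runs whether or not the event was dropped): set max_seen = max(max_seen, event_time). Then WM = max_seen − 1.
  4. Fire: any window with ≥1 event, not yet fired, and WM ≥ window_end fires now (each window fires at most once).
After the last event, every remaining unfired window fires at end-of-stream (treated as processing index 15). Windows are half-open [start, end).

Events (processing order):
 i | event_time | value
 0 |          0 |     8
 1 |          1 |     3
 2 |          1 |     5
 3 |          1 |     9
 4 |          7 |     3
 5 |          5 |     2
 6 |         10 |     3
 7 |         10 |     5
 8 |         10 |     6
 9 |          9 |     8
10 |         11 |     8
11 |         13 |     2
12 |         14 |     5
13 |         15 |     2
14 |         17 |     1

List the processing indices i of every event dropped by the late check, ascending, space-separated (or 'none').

i=0 t=0 v=8: → [0,3); WM=-1
i=1 t=1 v=3: → [0,3); WM=0
i=2 t=1 v=5: → [0,3); WM=0
i=3 t=1 v=9: → [0,3); WM=0
i=4 t=7 v=3: → [6,9); WM=6; [0,3) fires=9
i=5 t=5 v=2: DROP (t<6-0); WM=6
i=6 t=10 v=3: → [9,12); WM=9; [6,9) fires=3
i=7 t=10 v=5: → [9,12); WM=9
i=8 t=10 v=6: → [9,12); WM=9
i=9 t=9 v=8: → [9,12); WM=9
i=10 t=11 v=8: → [9,12); WM=10
i=11 t=13 v=2: → [12,15); WM=12; [9,12) fires=8
i=12 t=14 v=5: → [12,15); WM=13
i=13 t=15 v=2: → [15,18); WM=14
i=14 t=17 v=1: → [15,18); WM=16; [12,15) fires=5

5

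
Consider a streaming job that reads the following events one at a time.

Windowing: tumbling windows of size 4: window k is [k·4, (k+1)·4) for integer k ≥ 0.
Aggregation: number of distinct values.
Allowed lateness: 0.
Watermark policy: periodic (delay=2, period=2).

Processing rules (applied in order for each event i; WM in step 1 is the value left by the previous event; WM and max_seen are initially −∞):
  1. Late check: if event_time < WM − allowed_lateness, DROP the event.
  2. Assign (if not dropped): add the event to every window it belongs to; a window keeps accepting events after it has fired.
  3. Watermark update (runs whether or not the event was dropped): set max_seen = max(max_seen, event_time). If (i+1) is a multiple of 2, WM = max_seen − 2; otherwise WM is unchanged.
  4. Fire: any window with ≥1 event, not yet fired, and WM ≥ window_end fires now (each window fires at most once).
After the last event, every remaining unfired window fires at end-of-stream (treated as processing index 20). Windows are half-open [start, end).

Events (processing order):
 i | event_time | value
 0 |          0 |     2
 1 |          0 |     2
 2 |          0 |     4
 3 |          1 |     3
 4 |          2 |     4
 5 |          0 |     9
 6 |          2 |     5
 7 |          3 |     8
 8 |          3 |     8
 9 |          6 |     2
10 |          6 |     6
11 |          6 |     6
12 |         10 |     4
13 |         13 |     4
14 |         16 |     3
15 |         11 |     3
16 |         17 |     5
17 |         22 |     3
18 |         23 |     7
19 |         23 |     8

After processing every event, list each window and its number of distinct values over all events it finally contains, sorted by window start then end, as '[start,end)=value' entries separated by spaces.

[0,4)=6 [4,8)=2 [8,12)=2 [12,16)=1 [16,20)=2 [20,24)=3

i=0 t=0 v=2: → [0,4); WM=−∞
i=1 t=0 v=2: → [0,4); WM=-2
i=2 t=0 v=4: → [0,4); WM=-2
i=3 t=1 v=3: → [0,4); WM=-1
i=4 t=2 v=4: → [0,4); WM=-1
i=5 t=0 v=9: → [0,4); WM=0
i=6 t=2 v=5: → [0,4); WM=0
i=7 t=3 v=8: → [0,4); WM=1
i=8 t=3 v=8: → [0,4); WM=1
i=9 t=6 v=2: → [4,8); WM=4; [0,4) fires=6
i=10 t=6 v=6: → [4,8); WM=4
i=11 t=6 v=6: → [4,8); WM=4
i=12 t=10 v=4: → [8,12); WM=4
i=13 t=13 v=4: → [12,16); WM=11; [4,8) fires=2
i=14 t=16 v=3: → [16,20); WM=11
i=15 t=11 v=3: → [8,12); WM=14; [8,12) fires=2
i=16 t=17 v=5: → [16,20); WM=14
i=17 t=22 v=3: → [20,24); WM=20; [12,16) fires=1 [16,20) fires=2
i=18 t=23 v=7: → [20,24); WM=20
i=19 t=23 v=8: → [20,24); WM=21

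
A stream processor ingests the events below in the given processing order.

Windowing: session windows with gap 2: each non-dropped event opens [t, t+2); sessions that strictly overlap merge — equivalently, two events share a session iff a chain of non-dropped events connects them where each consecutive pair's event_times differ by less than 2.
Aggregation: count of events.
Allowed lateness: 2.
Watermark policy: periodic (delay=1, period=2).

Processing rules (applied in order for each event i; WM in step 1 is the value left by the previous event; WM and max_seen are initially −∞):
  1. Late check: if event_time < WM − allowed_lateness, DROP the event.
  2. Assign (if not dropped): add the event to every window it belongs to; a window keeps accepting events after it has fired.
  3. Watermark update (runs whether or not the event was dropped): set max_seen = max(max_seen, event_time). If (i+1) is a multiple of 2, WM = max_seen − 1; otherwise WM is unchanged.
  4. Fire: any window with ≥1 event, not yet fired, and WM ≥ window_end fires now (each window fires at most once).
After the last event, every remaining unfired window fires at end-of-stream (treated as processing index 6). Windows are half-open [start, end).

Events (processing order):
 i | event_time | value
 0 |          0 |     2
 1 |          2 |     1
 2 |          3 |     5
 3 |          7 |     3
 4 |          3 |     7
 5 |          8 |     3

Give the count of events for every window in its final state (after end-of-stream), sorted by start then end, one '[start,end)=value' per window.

i=0 t=0 v=2: → [0,2); WM=−∞
i=1 t=2 v=1: → [2,4); WM=1
i=2 t=3 v=5: → [2,5); WM=1
i=3 t=7 v=3: → [7,9); WM=6
i=4 t=3 v=7: DROP (t<6-2); WM=6
i=5 t=8 v=3: → [7,10); WM=7

[0,2)=1 [2,5)=2 [7,10)=2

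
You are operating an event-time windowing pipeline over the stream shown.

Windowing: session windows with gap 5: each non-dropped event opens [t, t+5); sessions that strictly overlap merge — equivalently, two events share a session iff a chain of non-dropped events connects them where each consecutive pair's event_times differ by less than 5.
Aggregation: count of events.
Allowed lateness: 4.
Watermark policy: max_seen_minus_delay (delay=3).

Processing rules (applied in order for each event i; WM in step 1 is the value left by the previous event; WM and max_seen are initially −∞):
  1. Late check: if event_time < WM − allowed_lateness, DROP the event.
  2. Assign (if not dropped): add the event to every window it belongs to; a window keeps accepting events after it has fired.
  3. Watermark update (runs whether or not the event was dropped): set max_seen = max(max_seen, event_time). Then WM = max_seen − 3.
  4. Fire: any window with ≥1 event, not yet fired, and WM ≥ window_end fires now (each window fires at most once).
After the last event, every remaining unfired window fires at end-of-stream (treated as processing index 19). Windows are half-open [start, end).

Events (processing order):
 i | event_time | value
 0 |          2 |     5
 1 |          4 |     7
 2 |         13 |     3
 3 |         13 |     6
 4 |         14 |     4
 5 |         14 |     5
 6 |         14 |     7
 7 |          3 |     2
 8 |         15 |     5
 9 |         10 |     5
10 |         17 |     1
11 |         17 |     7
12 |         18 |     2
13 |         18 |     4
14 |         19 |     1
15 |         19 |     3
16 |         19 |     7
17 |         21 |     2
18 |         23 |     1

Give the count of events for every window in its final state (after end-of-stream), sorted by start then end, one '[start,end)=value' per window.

i=0 t=2 v=5: → [2,7); WM=-1
i=1 t=4 v=7: → [2,9); WM=1
i=2 t=13 v=3: → [13,18); WM=10
i=3 t=13 v=6: → [13,18); WM=10
i=4 t=14 v=4: → [13,19); WM=11
i=5 t=14 v=5: → [13,19); WM=11
i=6 t=14 v=7: → [13,19); WM=11
i=7 t=3 v=2: DROP (t<11-4); WM=11
i=8 t=15 v=5: → [13,20); WM=12
i=9 t=10 v=5: → [10,20); WM=12
i=10 t=17 v=1: → [10,22); WM=14
i=11 t=17 v=7: → [10,22); WM=14
i=12 t=18 v=2: → [10,23); WM=15
i=13 t=18 v=4: → [10,23); WM=15
i=14 t=19 v=1: → [10,24); WM=16
i=15 t=19 v=3: → [10,24); WM=16
i=16 t=19 v=7: → [10,24); WM=16
i=17 t=21 v=2: → [10,26); WM=18
i=18 t=23 v=1: → [10,28); WM=20

[2,9)=2 [10,28)=16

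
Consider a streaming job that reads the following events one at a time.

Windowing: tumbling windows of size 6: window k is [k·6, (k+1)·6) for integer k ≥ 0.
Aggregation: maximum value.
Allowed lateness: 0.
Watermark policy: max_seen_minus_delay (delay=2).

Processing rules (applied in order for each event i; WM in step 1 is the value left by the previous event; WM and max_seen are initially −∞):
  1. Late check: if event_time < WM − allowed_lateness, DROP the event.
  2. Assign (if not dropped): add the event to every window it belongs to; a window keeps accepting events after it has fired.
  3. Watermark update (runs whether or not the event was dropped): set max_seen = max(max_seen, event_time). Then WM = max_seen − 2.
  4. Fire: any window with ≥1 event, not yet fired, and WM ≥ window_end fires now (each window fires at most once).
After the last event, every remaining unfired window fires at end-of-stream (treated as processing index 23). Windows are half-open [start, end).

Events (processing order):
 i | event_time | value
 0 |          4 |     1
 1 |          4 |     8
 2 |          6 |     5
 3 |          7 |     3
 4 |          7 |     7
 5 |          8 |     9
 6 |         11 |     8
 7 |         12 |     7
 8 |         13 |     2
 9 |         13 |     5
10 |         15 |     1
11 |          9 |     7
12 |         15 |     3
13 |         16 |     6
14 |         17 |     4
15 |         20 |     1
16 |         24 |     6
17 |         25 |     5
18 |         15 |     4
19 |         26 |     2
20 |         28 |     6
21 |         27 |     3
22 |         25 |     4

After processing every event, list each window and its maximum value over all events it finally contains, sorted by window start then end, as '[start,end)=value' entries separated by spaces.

i=0 t=4 v=1: → [0,6); WM=2
i=1 t=4 v=8: → [0,6); WM=2
i=2 t=6 v=5: → [6,12); WM=4
i=3 t=7 v=3: → [6,12); WM=5
i=4 t=7 v=7: → [6,12); WM=5
i=5 t=8 v=9: → [6,12); WM=6; [0,6) fires=8
i=6 t=11 v=8: → [6,12); WM=9
i=7 t=12 v=7: → [12,18); WM=10
i=8 t=13 v=2: → [12,18); WM=11
i=9 t=13 v=5: → [12,18); WM=11
i=10 t=15 v=1: → [12,18); WM=13; [6,12) fires=9
i=11 t=9 v=7: DROP (t<13-0); WM=13
i=12 t=15 v=3: → [12,18); WM=13
i=13 t=16 v=6: → [12,18); WM=14
i=14 t=17 v=4: → [12,18); WM=15
i=15 t=20 v=1: → [18,24); WM=18; [12,18) fires=7
i=16 t=24 v=6: → [24,30); WM=22
i=17 t=25 v=5: → [24,30); WM=23
i=18 t=15 v=4: DROP (t<23-0); WM=23
i=19 t=26 v=2: → [24,30); WM=24; [18,24) fires=1
i=20 t=28 v=6: → [24,30); WM=26
i=21 t=27 v=3: → [24,30); WM=26
i=22 t=25 v=4: DROP (t<26-0); WM=26

[0,6)=8 [6,12)=9 [12,18)=7 [18,24)=1 [24,30)=6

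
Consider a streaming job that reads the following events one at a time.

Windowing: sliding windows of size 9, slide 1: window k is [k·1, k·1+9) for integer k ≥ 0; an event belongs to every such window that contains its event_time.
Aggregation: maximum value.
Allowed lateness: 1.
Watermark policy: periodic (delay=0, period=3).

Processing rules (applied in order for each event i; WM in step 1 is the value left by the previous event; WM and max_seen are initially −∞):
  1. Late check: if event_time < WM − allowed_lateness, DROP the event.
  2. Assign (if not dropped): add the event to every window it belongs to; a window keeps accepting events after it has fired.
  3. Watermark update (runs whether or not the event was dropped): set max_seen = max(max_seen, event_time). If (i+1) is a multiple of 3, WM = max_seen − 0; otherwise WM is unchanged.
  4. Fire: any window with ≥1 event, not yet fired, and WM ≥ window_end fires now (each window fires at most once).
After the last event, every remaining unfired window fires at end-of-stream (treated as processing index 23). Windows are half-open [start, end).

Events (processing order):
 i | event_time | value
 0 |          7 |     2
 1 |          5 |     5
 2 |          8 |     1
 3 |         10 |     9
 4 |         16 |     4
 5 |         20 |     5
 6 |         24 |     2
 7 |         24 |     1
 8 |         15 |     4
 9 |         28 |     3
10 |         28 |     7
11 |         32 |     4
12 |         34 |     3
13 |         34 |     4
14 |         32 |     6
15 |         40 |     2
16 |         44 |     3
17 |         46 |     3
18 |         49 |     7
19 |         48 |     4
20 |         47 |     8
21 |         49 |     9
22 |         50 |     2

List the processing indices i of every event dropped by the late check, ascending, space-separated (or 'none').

8

i=0 t=7 v=2: → [7,16),[6,15),[5,14),[4,13),[3,12),[2,11),[1,10),[0,9); WM=−∞
i=1 t=5 v=5: → [5,14),[4,13),[3,12),[2,11),[1,10),[0,9); WM=−∞
i=2 t=8 v=1: → [8,17),[7,16),[6,15),[5,14),[4,13),[3,12),[2,11),[1,10),[0,9); WM=8
i=3 t=10 v=9: → [10,19),[9,18),[8,17),[7,16),[6,15),[5,14),[4,13),[3,12),[2,11); WM=8
i=4 t=16 v=4: → [16,25),[15,24),[14,23),[13,22),[12,21),[11,20),[10,19),[9,18),[8,17); WM=8
i=5 t=20 v=5: → [20,29),[19,28),[18,27),[17,26),[16,25),[15,24),[14,23),[13,22),[12,21); WM=20; [0,9) fires=5 [1,10) fires=5 [2,11) fires=9 [3,12) fires=9 [4,13) fires=9 [5,14) fires=9 [6,15) fires=9 [7,16) fires=9 [8,17) fires=9 [9,18) fires=9 [10,19) fires=9 [11,20) fires=4
i=6 t=24 v=2: → [24,33),[23,32),[22,31),[21,30),[20,29),[19,28),[18,27),[17,26),[16,25); WM=20
i=7 t=24 v=1: → [24,33),[23,32),[22,31),[21,30),[20,29),[19,28),[18,27),[17,26),[16,25); WM=20
i=8 t=15 v=4: DROP (t<20-1); WM=24; [12,21) fires=5 [13,22) fires=5 [14,23) fires=5 [15,24) fires=5
i=9 t=28 v=3: → [28,37),[27,36),[26,35),[25,34),[24,33),[23,32),[22,31),[21,30),[20,29); WM=24
i=10 t=28 v=7: → [28,37),[27,36),[26,35),[25,34),[24,33),[23,32),[22,31),[21,30),[20,29); WM=24
i=11 t=32 v=4: → [32,41),[31,40),[30,39),[29,38),[28,37),[27,36),[26,35),[25,34),[24,33); WM=32; [16,25) fires=5 [17,26) fires=5 [18,27) fires=5 [19,28) fires=5 [20,29) fires=7 [21,30) fires=7 [22,31) fires=7 [23,32) fires=7
i=12 t=34 v=3: → [34,43),[33,42),[32,41),[31,40),[30,39),[29,38),[28,37),[27,36),[26,35); WM=32
i=13 t=34 v=4: → [34,43),[33,42),[32,41),[31,40),[30,39),[29,38),[28,37),[27,36),[26,35); WM=32
i=14 t=32 v=6: → [32,41),[31,40),[30,39),[29,38),[28,37),[27,36),[26,35),[25,34),[24,33); WM=34; [24,33) fires=7 [25,34) fires=7
i=15 t=40 v=2: → [40,49),[39,48),[38,47),[37,46),[36,45),[35,44),[34,43),[33,42),[32,41); WM=34
i=16 t=44 v=3: → [44,53),[43,52),[42,51),[41,50),[40,49),[39,48),[38,47),[37,46),[36,45); WM=34
i=17 t=46 v=3: → [46,55),[45,54),[44,53),[43,52),[42,51),[41,50),[40,49),[39,48),[38,47); WM=46; [26,35) fires=7 [27,36) fires=7 [28,37) fires=7 [29,38) fires=6 [30,39) fires=6 [31,40) fires=6 [32,41) fires=6 [33,42) fires=4 [34,43) fires=4 [35,44) fires=2 [36,45) fires=3 [37,46) fires=3
i=18 t=49 v=7: → [49,58),[48,57),[47,56),[46,55),[45,54),[44,53),[43,52),[42,51),[41,50); WM=46
i=19 t=48 v=4: → [48,57),[47,56),[46,55),[45,54),[44,53),[43,52),[42,51),[41,50),[40,49); WM=46
i=20 t=47 v=8: → [47,56),[46,55),[45,54),[44,53),[43,52),[42,51),[41,50),[40,49),[39,48); WM=49; [38,47) fires=3 [39,48) fires=8 [40,49) fires=8
i=21 t=49 v=9: → [49,58),[48,57),[47,56),[46,55),[45,54),[44,53),[43,52),[42,51),[41,50); WM=49
i=22 t=50 v=2: → [50,59),[49,58),[48,57),[47,56),[46,55),[45,54),[44,53),[43,52),[42,51); WM=49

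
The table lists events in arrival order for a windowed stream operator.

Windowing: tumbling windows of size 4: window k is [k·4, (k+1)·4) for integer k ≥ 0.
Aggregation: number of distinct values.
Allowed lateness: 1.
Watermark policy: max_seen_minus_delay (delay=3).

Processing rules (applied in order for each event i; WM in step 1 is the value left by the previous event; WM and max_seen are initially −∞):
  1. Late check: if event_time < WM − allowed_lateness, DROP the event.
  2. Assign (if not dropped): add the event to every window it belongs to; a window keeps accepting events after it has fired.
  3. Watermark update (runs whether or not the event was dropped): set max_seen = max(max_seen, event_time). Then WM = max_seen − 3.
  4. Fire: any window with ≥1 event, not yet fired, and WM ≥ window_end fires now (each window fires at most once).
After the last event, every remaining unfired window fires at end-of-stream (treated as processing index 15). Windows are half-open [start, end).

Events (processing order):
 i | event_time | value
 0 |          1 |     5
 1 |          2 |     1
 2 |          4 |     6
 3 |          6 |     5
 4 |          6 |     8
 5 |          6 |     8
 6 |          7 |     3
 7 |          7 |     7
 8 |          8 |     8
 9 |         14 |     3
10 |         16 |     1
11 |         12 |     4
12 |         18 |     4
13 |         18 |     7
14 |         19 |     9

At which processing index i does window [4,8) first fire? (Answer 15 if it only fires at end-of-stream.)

9

i=0 t=1 v=5: → [0,4); WM=-2
i=1 t=2 v=1: → [0,4); WM=-1
i=2 t=4 v=6: → [4,8); WM=1
i=3 t=6 v=5: → [4,8); WM=3
i=4 t=6 v=8: → [4,8); WM=3
i=5 t=6 v=8: → [4,8); WM=3
i=6 t=7 v=3: → [4,8); WM=4; [0,4) fires=2
i=7 t=7 v=7: → [4,8); WM=4
i=8 t=8 v=8: → [8,12); WM=5
i=9 t=14 v=3: → [12,16); WM=11; [4,8) fires=5
i=10 t=16 v=1: → [16,20); WM=13; [8,12) fires=1
i=11 t=12 v=4: → [12,16); WM=13
i=12 t=18 v=4: → [16,20); WM=15
i=13 t=18 v=7: → [16,20); WM=15
i=14 t=19 v=9: → [16,20); WM=16; [12,16) fires=2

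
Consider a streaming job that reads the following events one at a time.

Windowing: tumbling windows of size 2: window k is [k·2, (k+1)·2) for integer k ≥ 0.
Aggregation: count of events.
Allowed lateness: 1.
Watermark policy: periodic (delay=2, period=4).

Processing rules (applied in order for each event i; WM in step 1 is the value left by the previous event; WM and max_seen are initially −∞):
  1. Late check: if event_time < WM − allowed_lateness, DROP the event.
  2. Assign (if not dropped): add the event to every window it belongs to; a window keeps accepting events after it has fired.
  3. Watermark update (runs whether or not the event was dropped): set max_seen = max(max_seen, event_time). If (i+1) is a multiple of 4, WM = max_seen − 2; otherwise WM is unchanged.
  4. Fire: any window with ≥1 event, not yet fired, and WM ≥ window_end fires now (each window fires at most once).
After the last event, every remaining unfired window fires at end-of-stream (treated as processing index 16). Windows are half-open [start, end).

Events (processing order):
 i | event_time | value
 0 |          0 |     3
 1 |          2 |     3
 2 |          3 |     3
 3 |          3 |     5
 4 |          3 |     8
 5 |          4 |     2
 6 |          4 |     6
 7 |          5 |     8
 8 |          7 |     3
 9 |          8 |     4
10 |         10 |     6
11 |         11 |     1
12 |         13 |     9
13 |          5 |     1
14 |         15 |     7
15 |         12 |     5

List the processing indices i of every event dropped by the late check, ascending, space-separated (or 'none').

i=0 t=0 v=3: → [0,2); WM=−∞
i=1 t=2 v=3: → [2,4); WM=−∞
i=2 t=3 v=3: → [2,4); WM=−∞
i=3 t=3 v=5: → [2,4); WM=1
i=4 t=3 v=8: → [2,4); WM=1
i=5 t=4 v=2: → [4,6); WM=1
i=6 t=4 v=6: → [4,6); WM=1
i=7 t=5 v=8: → [4,6); WM=3; [0,2) fires=1
i=8 t=7 v=3: → [6,8); WM=3
i=9 t=8 v=4: → [8,10); WM=3
i=10 t=10 v=6: → [10,12); WM=3
i=11 t=11 v=1: → [10,12); WM=9; [2,4) fires=4 [4,6) fires=3 [6,8) fires=1
i=12 t=13 v=9: → [12,14); WM=9
i=13 t=5 v=1: DROP (t<9-1); WM=9
i=14 t=15 v=7: → [14,16); WM=9
i=15 t=12 v=5: → [12,14); WM=13; [8,10) fires=1 [10,12) fires=2

13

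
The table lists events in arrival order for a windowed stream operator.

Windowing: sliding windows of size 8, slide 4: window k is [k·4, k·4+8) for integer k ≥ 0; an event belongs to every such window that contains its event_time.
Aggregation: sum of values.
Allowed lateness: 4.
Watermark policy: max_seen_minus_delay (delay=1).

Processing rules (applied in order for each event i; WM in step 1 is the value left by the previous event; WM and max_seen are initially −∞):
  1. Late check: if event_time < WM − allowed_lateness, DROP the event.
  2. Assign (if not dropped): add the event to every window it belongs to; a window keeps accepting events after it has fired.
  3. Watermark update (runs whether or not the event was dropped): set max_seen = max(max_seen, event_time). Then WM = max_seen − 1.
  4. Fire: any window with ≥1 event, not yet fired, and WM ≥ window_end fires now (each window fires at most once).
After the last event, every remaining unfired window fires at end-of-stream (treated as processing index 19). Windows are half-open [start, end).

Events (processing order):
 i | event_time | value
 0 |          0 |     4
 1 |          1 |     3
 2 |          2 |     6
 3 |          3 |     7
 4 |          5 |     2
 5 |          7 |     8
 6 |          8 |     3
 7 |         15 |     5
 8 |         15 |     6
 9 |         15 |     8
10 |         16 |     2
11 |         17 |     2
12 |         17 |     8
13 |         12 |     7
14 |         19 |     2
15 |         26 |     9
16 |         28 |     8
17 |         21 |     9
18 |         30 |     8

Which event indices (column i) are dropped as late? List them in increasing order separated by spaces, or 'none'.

17

i=0 t=0 v=4: → [0,8); WM=-1
i=1 t=1 v=3: → [0,8); WM=0
i=2 t=2 v=6: → [0,8); WM=1
i=3 t=3 v=7: → [0,8); WM=2
i=4 t=5 v=2: → [4,12),[0,8); WM=4
i=5 t=7 v=8: → [4,12),[0,8); WM=6
i=6 t=8 v=3: → [8,16),[4,12); WM=7
i=7 t=15 v=5: → [12,20),[8,16); WM=14; [0,8) fires=30 [4,12) fires=13
i=8 t=15 v=6: → [12,20),[8,16); WM=14
i=9 t=15 v=8: → [12,20),[8,16); WM=14
i=10 t=16 v=2: → [16,24),[12,20); WM=15
i=11 t=17 v=2: → [16,24),[12,20); WM=16; [8,16) fires=22
i=12 t=17 v=8: → [16,24),[12,20); WM=16
i=13 t=12 v=7: → [12,20),[8,16); WM=16
i=14 t=19 v=2: → [16,24),[12,20); WM=18
i=15 t=26 v=9: → [24,32),[20,28); WM=25; [12,20) fires=40 [16,24) fires=14
i=16 t=28 v=8: → [28,36),[24,32); WM=27
i=17 t=21 v=9: DROP (t<27-4); WM=27
i=18 t=30 v=8: → [28,36),[24,32); WM=29; [20,28) fires=9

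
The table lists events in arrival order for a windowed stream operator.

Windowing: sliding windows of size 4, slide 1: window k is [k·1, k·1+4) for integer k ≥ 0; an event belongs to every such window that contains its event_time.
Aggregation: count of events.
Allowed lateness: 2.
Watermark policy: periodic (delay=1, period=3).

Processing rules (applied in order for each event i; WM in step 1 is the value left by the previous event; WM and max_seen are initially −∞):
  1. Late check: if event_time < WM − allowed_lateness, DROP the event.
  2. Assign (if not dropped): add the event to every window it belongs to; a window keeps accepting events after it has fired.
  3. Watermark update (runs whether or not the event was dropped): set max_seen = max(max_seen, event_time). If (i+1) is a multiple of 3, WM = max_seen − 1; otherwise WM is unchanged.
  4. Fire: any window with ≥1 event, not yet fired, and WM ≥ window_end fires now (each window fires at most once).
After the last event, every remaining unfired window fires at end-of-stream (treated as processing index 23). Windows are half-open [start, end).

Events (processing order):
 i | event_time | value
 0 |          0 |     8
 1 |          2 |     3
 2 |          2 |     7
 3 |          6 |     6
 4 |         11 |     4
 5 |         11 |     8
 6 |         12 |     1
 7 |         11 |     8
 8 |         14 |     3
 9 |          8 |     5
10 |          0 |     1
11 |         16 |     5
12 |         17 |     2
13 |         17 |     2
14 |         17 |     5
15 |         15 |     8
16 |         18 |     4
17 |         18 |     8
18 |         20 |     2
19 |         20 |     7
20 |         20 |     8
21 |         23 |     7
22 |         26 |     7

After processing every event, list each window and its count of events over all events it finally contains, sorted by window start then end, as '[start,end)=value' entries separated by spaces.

i=0 t=0 v=8: → [0,4); WM=−∞
i=1 t=2 v=3: → [2,6),[1,5),[0,4); WM=−∞
i=2 t=2 v=7: → [2,6),[1,5),[0,4); WM=1
i=3 t=6 v=6: → [6,10),[5,9),[4,8),[3,7); WM=1
i=4 t=11 v=4: → [11,15),[10,14),[9,13),[8,12); WM=1
i=5 t=11 v=8: → [11,15),[10,14),[9,13),[8,12); WM=10; [0,4) fires=3 [1,5) fires=2 [2,6) fires=2 [3,7) fires=1 [4,8) fires=1 [5,9) fires=1 [6,10) fires=1
i=6 t=12 v=1: → [12,16),[11,15),[10,14),[9,13); WM=10
i=7 t=11 v=8: → [11,15),[10,14),[9,13),[8,12); WM=10
i=8 t=14 v=3: → [14,18),[13,17),[12,16),[11,15); WM=13; [8,12) fires=3 [9,13) fires=4
i=9 t=8 v=5: DROP (t<13-2); WM=13
i=10 t=0 v=1: DROP (t<13-2); WM=13
i=11 t=16 v=5: → [16,20),[15,19),[14,18),[13,17); WM=15; [10,14) fires=4 [11,15) fires=5
i=12 t=17 v=2: → [17,21),[16,20),[15,19),[14,18); WM=15
i=13 t=17 v=2: → [17,21),[16,20),[15,19),[14,18); WM=15
i=14 t=17 v=5: → [17,21),[16,20),[15,19),[14,18); WM=16; [12,16) fires=2
i=15 t=15 v=8: → [15,19),[14,18),[13,17),[12,16); WM=16
i=16 t=18 v=4: → [18,22),[17,21),[16,20),[15,19); WM=16
i=17 t=18 v=8: → [18,22),[17,21),[16,20),[15,19); WM=17; [13,17) fires=3
i=18 t=20 v=2: → [20,24),[19,23),[18,22),[17,21); WM=17
i=19 t=20 v=7: → [20,24),[19,23),[18,22),[17,21); WM=17
i=20 t=20 v=8: → [20,24),[19,23),[18,22),[17,21); WM=19; [14,18) fires=6 [15,19) fires=7
i=21 t=23 v=7: → [23,27),[22,26),[21,25),[20,24); WM=19
i=22 t=26 v=7: → [26,30),[25,29),[24,28),[23,27); WM=19

[0,4)=3 [1,5)=2 [2,6)=2 [3,7)=1 [4,8)=1 [5,9)=1 [6,10)=1 [8,12)=3 [9,13)=4 [10,14)=4 [11,15)=5 [12,16)=3 [13,17)=3 [14,18)=6 [15,19)=7 [16,20)=6 [17,21)=8 [18,22)=5 [19,23)=3 [20,24)=4 [21,25)=1 [22,26)=1 [23,27)=2 [24,28)=1 [25,29)=1 [26,30)=1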